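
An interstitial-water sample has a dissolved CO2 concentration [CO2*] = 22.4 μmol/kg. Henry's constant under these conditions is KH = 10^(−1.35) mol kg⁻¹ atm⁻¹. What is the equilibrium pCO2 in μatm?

KH = 10^(−1.35) = 4.467×10^-2 mol kg⁻¹ atm⁻¹
pCO2 = [CO2*]/KH = 22.4×10^-6 / 4.467×10^-2 = 5.01×10^-4 atm = 501 μatm

pCO2 = 501 μatm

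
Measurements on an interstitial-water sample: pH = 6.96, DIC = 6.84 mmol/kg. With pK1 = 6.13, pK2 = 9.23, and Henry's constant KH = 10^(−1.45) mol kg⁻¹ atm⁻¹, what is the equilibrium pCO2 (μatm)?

α₀ = 1 / (1 + K1/[H⁺] + K1K2/[H⁺]²) = 1 / (1 + 10^+0.83 + 10^-1.44)
   = 1 / (1 + 6.7608 + 0.036308) = 1/7.7971 = 0.1283
[CO2*] = α₀ × DIC = 0.1283 × 6.84 = 0.8772 mmol/kg
pCO2 = [CO2*]/KH = 8.772×10^-4 / 3.548×10^-2 = 2.47×10^4 μatm

pCO2 = 2.47×10^4 μatm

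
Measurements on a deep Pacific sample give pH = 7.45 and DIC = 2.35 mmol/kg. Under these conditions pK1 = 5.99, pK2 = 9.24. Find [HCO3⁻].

[HCO3⁻] = 2.24 mmol/kg

α₁ = 1 / (1 + [H⁺]/K1 + K2/[H⁺]) = 1 / (1 + 10^-1.46 + 10^-1.79)
   = 1 / (1 + 0.034674 + 0.016218) = 1/1.0509 = 0.9516
[HCO3⁻] = α₁ × DIC = 0.9516 × 2.35 = 2.24 mmol/kg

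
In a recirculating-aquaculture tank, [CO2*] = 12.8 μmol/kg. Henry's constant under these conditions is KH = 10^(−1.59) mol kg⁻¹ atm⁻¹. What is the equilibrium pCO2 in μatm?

pCO2 = 498 μatm

KH = 10^(−1.59) = 2.570×10^-2 mol kg⁻¹ atm⁻¹
pCO2 = [CO2*]/KH = 12.8×10^-6 / 2.570×10^-2 = 4.98×10^-4 atm = 498 μatm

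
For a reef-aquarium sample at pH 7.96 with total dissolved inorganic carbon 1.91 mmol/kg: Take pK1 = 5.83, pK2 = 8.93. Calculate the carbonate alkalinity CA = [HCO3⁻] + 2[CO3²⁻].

CA = [HCO3⁻] + 2[CO3²⁻] = (α₁ + 2α₂)·DIC
At pH 7.96: [H⁺]/K1 = 10^-2.13 = 0.0074131, K2/[H⁺] = 10^-0.97 = 0.10715
α₁ = 1/(1 + 0.0074131 + 0.10715) = 1/1.1146 = 0.8972; α₂ = α₁·K2/[H⁺] = 0.09614
α₁ + 2α₂ = 1.0895
CA = 1.0895 × 1.91 = 2.08 mmol/kg

CA = 2.08 mmol/kg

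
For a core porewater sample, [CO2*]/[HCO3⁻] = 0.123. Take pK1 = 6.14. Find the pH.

pH = 7.05

From K1 = [H⁺][HCO3⁻]/[CO2*]:  pH = pK1 − log₁₀([CO2*]/[HCO3⁻])
log₁₀(0.123) = -0.910
pH = 6.14 − (-0.910) = 7.05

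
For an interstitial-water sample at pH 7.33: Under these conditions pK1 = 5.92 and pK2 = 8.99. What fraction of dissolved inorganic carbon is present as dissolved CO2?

α₀ = 1 / (1 + K1/[H⁺] + K1K2/[H⁺]²) = 1 / (1 + 10^+1.41 + 10^-0.25)
   = 1 / (1 + 25.704 + 0.56234) = 1/27.266 = 0.03668

α₀ = 0.0367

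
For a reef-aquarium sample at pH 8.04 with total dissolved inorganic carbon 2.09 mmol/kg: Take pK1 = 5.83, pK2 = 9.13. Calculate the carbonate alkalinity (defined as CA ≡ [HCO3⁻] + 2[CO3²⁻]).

CA = [HCO3⁻] + 2[CO3²⁻] = (α₁ + 2α₂)·DIC
At pH 8.04: [H⁺]/K1 = 10^-2.21 = 0.0061660, K2/[H⁺] = 10^-1.09 = 0.081283
α₁ = 1/(1 + 0.0061660 + 0.081283) = 1/1.0874 = 0.9196; α₂ = α₁·K2/[H⁺] = 0.07475
α₁ + 2α₂ = 1.0691
CA = 1.0691 × 2.09 = 2.23 mmol/kg

CA = 2.23 mmol/kg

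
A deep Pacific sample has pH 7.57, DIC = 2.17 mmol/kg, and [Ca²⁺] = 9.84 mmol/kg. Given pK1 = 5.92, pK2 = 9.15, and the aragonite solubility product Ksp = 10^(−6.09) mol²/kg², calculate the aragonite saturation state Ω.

Ω = 0.659

α₂ = 1 / (1 + [H⁺]/K2 + [H⁺]²/(K1K2)) = 1 / (1 + 10^+1.58 + 10^-0.07)
   = 1 / (1 + 38.019 + 0.85114) = 1/39.870 = 0.02508
[CO3²⁻] = α₂ × DIC = 0.02508 × 2.17 = 0.05443 mmol/kg
Ksp = 10^(−6.09) = 8.128×10^-7
Ω = [Ca²⁺][CO3²⁻]/Ksp = (9.84×10^-3)(5.443×10^-5) / 8.128×10^-7 = 0.659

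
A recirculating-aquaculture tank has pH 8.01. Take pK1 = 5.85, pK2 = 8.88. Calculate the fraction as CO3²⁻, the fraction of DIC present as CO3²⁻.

α₂ = 1 / (1 + [H⁺]/K2 + [H⁺]²/(K1K2)) = 1 / (1 + 10^+0.87 + 10^-1.29)
   = 1 / (1 + 7.4131 + 0.051286) = 1/8.4644 = 0.1181

α₂ = 0.118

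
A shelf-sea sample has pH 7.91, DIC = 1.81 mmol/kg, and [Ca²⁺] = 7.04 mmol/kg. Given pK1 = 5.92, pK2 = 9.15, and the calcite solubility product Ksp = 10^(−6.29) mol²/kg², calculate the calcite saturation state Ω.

Ω = 1.34

α₂ = 1 / (1 + [H⁺]/K2 + [H⁺]²/(K1K2)) = 1 / (1 + 10^+1.24 + 10^-0.75)
   = 1 / (1 + 17.378 + 0.17783) = 1/18.556 = 0.05389
[CO3²⁻] = α₂ × DIC = 0.05389 × 1.81 = 0.09754 mmol/kg
Ksp = 10^(−6.29) = 5.129×10^-7
Ω = [Ca²⁺][CO3²⁻]/Ksp = (7.04×10^-3)(9.754×10^-5) / 5.129×10^-7 = 1.34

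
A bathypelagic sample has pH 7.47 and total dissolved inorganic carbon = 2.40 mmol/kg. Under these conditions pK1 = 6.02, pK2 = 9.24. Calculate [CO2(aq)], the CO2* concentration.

α₀ = 1 / (1 + K1/[H⁺] + K1K2/[H⁺]²) = 1 / (1 + 10^+1.45 + 10^-0.32)
   = 1 / (1 + 28.184 + 0.47863) = 1/29.662 = 0.03371
[CO2*] = α₀ × DIC = 0.03371 × 2.40 = 0.0809 mmol/kg

[CO2*] = 0.0809 mmol/kg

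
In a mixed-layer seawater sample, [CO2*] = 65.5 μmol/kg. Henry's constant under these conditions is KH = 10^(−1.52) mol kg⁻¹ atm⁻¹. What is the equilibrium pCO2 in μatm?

pCO2 = 2170 μatm

KH = 10^(−1.52) = 3.020×10^-2 mol kg⁻¹ atm⁻¹
pCO2 = [CO2*]/KH = 65.5×10^-6 / 3.020×10^-2 = 2.17×10^-3 atm = 2170 μatm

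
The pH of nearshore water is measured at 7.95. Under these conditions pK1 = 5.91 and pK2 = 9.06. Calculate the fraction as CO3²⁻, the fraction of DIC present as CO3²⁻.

α₂ = 0.0714

α₂ = 1 / (1 + [H⁺]/K2 + [H⁺]²/(K1K2)) = 1 / (1 + 10^+1.11 + 10^-0.93)
   = 1 / (1 + 12.882 + 0.11749) = 1/14.000 = 0.07143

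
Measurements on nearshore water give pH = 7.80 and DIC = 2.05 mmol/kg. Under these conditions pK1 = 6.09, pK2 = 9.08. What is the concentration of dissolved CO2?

α₀ = 1 / (1 + K1/[H⁺] + K1K2/[H⁺]²) = 1 / (1 + 10^+1.71 + 10^+0.43)
   = 1 / (1 + 51.286 + 2.6915) = 1/54.978 = 0.01819
[CO2*] = α₀ × DIC = 0.01819 × 2.05 = 0.0373 mmol/kg

[CO2*] = 0.0373 mmol/kg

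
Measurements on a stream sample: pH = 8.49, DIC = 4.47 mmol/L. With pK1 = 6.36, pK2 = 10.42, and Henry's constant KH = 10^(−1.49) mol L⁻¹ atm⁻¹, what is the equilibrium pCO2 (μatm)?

pCO2 = 1000 μatm

α₀ = 1 / (1 + K1/[H⁺] + K1K2/[H⁺]²) = 1 / (1 + 10^+2.13 + 10^+0.20)
   = 1 / (1 + 134.90 + 1.5849) = 1/137.48 = 0.007274
[CO2*] = α₀ × DIC = 0.007274 × 4.47 = 0.03251 mmol/L
pCO2 = [CO2*]/KH = 3.251×10^-5 / 3.236×10^-2 = 1000 μatm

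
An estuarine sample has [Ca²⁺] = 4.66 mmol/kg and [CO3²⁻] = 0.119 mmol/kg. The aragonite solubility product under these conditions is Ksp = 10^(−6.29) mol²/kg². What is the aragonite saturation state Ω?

Ksp = 10^(−6.29) = 5.129×10^-7
Ω = [Ca²⁺][CO3²⁻]/Ksp = (4.66×10^-3)(0.119×10^-3) / 5.129×10^-7 = 1.08

Ω = 1.08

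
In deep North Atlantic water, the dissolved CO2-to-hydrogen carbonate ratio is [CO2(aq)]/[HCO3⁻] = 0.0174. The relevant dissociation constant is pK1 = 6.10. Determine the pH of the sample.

From K1 = [H⁺][HCO3⁻]/[CO2(aq)]:  pH = pK1 − log₁₀([CO2(aq)]/[HCO3⁻])
log₁₀(0.0174) = -1.759
pH = 6.10 − (-1.759) = 7.86

pH = 7.86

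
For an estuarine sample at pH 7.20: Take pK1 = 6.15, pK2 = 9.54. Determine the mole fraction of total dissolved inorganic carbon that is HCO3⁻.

α₁ = 0.914

α₁ = 1 / (1 + [H⁺]/K1 + K2/[H⁺]) = 1 / (1 + 10^-1.05 + 10^-2.34)
   = 1 / (1 + 0.089125 + 0.0045709) = 1/1.0937 = 0.9143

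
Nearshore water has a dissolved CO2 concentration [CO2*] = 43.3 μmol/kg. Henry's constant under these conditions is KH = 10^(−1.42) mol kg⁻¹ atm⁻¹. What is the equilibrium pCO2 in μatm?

pCO2 = 1140 μatm

KH = 10^(−1.42) = 3.802×10^-2 mol kg⁻¹ atm⁻¹
pCO2 = [CO2*]/KH = 43.3×10^-6 / 3.802×10^-2 = 1.14×10^-3 atm = 1140 μatm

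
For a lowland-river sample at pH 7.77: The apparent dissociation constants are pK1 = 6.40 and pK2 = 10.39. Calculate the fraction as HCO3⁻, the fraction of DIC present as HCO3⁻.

α₁ = 0.957

α₁ = 1 / (1 + [H⁺]/K1 + K2/[H⁺]) = 1 / (1 + 10^-1.37 + 10^-2.62)
   = 1 / (1 + 0.042658 + 0.0023988) = 1/1.0451 = 0.9569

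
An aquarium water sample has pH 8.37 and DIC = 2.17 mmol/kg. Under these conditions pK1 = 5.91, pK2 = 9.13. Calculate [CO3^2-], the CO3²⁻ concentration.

α₂ = 1 / (1 + [H⁺]/K2 + [H⁺]²/(K1K2)) = 1 / (1 + 10^+0.76 + 10^-1.70)
   = 1 / (1 + 5.7544 + 0.019953) = 1/6.7744 = 0.1476
[CO3²⁻] = α₂ × DIC = 0.1476 × 2.17 = 0.320 mmol/kg

[CO3²⁻] = 0.320 mmol/kg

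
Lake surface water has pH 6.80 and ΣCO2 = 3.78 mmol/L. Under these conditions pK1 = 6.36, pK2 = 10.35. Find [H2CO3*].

α₀ = 1 / (1 + K1/[H⁺] + K1K2/[H⁺]²) = 1 / (1 + 10^+0.44 + 10^-3.11)
   = 1 / (1 + 2.7542 + 0.00077625) = 1/3.7550 = 0.2663
[CO2*] = α₀ × DIC = 0.2663 × 3.78 = 1.01 mmol/L

[CO2*] = 1.01 mmol/L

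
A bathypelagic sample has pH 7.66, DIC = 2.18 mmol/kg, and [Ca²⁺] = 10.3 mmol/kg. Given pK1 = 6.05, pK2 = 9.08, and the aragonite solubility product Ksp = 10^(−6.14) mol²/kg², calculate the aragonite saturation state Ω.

α₂ = 1 / (1 + [H⁺]/K2 + [H⁺]²/(K1K2)) = 1 / (1 + 10^+1.42 + 10^-0.19)
   = 1 / (1 + 26.303 + 0.64565) = 1/27.948 = 0.03578
[CO3²⁻] = α₂ × DIC = 0.03578 × 2.18 = 0.07800 mmol/kg
Ksp = 10^(−6.14) = 7.244×10^-7
Ω = [Ca²⁺][CO3²⁻]/Ksp = (10.3×10^-3)(7.800×10^-5) / 7.244×10^-7 = 1.11

Ω = 1.11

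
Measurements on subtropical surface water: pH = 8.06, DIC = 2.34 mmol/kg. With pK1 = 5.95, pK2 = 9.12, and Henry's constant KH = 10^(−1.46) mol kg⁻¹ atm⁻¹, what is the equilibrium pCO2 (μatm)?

α₀ = 1 / (1 + K1/[H⁺] + K1K2/[H⁺]²) = 1 / (1 + 10^+2.11 + 10^+1.05)
   = 1 / (1 + 128.82 + 11.220) = 1/141.05 = 0.007090
[CO2*] = α₀ × DIC = 0.007090 × 2.34 = 0.01659 mmol/kg = 16.59 μmol/kg
pCO2 = [CO2*]/KH = 1.659×10^-5 / 3.467×10^-2 = 478 μatm

pCO2 = 478 μatm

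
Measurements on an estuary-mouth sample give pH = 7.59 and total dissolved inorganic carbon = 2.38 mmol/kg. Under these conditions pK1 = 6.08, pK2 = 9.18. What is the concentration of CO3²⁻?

α₂ = 1 / (1 + [H⁺]/K2 + [H⁺]²/(K1K2)) = 1 / (1 + 10^+1.59 + 10^+0.08)
   = 1 / (1 + 38.905 + 1.2023) = 1/41.107 = 0.02433
[CO3²⁻] = α₂ × DIC = 0.02433 × 2.38 = 0.0579 mmol/kg

[CO3²⁻] = 0.0579 mmol/kg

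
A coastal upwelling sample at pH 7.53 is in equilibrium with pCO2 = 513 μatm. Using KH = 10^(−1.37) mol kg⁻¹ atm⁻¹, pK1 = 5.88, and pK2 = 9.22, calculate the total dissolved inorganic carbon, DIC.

[CO2*] = KH · pCO2 = 10^(−1.37) × 513×10^-6 = 2.188×10^-5 mol/kg
α₀ = 1/(1 + K1/[H⁺] + K1K2/[H⁺]²) = 1/(1 + 10^+1.65 + 10^-0.04) = 0.02147
DIC = [CO2*]/α₀ = 2.188×10^-5 / 0.02147 = 1.02 mmol/kg

DIC = 1.02 mmol/kg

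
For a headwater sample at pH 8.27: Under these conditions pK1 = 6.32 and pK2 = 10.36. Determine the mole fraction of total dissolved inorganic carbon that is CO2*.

α₀ = 1 / (1 + K1/[H⁺] + K1K2/[H⁺]²) = 1 / (1 + 10^+1.95 + 10^-0.14)
   = 1 / (1 + 89.125 + 0.72444) = 1/90.850 = 0.01101

α₀ = 0.0110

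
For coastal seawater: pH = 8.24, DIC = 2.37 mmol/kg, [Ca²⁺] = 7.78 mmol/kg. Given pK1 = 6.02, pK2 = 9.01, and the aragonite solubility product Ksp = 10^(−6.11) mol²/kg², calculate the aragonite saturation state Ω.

α₂ = 1 / (1 + [H⁺]/K2 + [H⁺]²/(K1K2)) = 1 / (1 + 10^+0.77 + 10^-1.45)
   = 1 / (1 + 5.8884 + 0.035481) = 1/6.9239 = 0.1444
[CO3²⁻] = α₂ × DIC = 0.1444 × 2.37 = 0.3423 mmol/kg
Ksp = 10^(−6.11) = 7.762×10^-7
Ω = [Ca²⁺][CO3²⁻]/Ksp = (7.78×10^-3)(3.423×10^-4) / 7.762×10^-7 = 3.43

Ω = 3.43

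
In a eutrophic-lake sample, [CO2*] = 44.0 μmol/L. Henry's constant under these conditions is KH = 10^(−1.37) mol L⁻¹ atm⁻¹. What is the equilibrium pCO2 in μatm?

KH = 10^(−1.37) = 4.266×10^-2 mol L⁻¹ atm⁻¹
pCO2 = [CO2*]/KH = 44.0×10^-6 / 4.266×10^-2 = 1.03×10^-3 atm = 1030 μatm

pCO2 = 1030 μatm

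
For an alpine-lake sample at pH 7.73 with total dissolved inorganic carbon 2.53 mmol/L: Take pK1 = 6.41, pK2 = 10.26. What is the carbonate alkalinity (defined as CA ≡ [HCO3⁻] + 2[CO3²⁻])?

CA = [HCO3⁻] + 2[CO3²⁻] = (α₁ + 2α₂)·DIC
At pH 7.73: [H⁺]/K1 = 10^-1.32 = 0.047863, K2/[H⁺] = 10^-2.53 = 0.0029512
α₁ = 1/(1 + 0.047863 + 0.0029512) = 1/1.0508 = 0.9516; α₂ = α₁·K2/[H⁺] = 0.002808
α₁ + 2α₂ = 0.9573
CA = 0.9573 × 2.53 = 2.42 mmol/L

CA = 2.42 mmol/L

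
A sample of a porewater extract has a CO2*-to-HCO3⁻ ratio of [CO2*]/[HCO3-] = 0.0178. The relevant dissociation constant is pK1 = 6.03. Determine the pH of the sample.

From K1 = [H⁺][HCO3-]/[CO2*]:  pH = pK1 − log₁₀([CO2*]/[HCO3-])
log₁₀(0.0178) = -1.750
pH = 6.03 − (-1.750) = 7.78

pH = 7.78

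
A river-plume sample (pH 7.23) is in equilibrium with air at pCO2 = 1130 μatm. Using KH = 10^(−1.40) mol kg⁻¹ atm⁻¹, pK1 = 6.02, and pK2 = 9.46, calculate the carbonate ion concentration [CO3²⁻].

[CO2*] = KH · pCO2 = 10^(−1.40) × 1130×10^-6 = 4.499×10^-5 mol/kg
α₀ = 1/(1 + K1/[H⁺] + K1K2/[H⁺]²) = 1/(1 + 10^+1.21 + 10^-1.02) = 0.05776
DIC = [CO2*]/α₀ = 4.499×10^-5 / 0.05776 = 0.7789 mmol/kg
[CO3²⁻] = α₂·DIC; α₂ = 0.005516, so [CO3²⁻] = 0.005516 × 0.7789 = 0.00430 mmol/kg = 4.30 μmol/kg

[CO3²⁻] = 4.30 μmol/kg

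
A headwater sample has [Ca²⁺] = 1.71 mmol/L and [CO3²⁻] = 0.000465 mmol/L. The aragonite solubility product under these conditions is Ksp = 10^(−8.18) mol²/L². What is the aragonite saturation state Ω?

Ksp = 10^(−8.18) = 6.607×10^-9
Ω = [Ca²⁺][CO3²⁻]/Ksp = (1.71×10^-3)(0.000465×10^-3) / 6.607×10^-9 = 0.120

Ω = 0.120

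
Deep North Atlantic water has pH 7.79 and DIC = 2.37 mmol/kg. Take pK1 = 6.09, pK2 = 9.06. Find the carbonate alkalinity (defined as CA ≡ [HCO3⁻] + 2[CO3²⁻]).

CA = [HCO3⁻] + 2[CO3²⁻] = (α₁ + 2α₂)·DIC
At pH 7.79: [H⁺]/K1 = 10^-1.70 = 0.019953, K2/[H⁺] = 10^-1.27 = 0.053703
α₁ = 1/(1 + 0.019953 + 0.053703) = 1/1.0737 = 0.9314; α₂ = α₁·K2/[H⁺] = 0.05002
α₁ + 2α₂ = 1.0314
CA = 1.0314 × 2.37 = 2.44 mmol/kg

CA = 2.44 mmol/kg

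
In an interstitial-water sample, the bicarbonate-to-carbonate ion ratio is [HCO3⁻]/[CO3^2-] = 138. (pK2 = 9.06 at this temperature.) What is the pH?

From K2 = [H⁺][CO3^2-]/[HCO3⁻]:  pH = pK2 − log₁₀([HCO3⁻]/[CO3^2-])
log₁₀(138) = +2.140
pH = 9.06 − (+2.140) = 6.92

pH = 6.92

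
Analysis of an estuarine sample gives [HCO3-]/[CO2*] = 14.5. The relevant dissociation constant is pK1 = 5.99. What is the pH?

From K1 = [H⁺][HCO3-]/[CO2*]:  pH = pK1 + log₁₀([HCO3-]/[CO2*])
log₁₀(14.5) = +1.161
pH = 5.99 + (+1.161) = 7.15

pH = 7.15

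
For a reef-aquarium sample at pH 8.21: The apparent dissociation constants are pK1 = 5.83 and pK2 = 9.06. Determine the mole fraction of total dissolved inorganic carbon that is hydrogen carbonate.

α₁ = 0.873

α₁ = 1 / (1 + [H⁺]/K1 + K2/[H⁺]) = 1 / (1 + 10^-2.38 + 10^-0.85)
   = 1 / (1 + 0.0041687 + 0.14125) = 1/1.1454 = 0.8730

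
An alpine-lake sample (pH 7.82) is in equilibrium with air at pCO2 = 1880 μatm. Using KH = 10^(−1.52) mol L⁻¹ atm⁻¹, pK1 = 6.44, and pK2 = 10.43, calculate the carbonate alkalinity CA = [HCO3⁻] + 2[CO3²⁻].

CA = 1.37 mmol/L

[CO2*] = KH · pCO2 = 10^(−1.52) × 1880×10^-6 = 5.678×10^-5 mol/L
α₀ = 1/(1 + K1/[H⁺] + K1K2/[H⁺]²) = 1/(1 + 10^+1.38 + 10^-1.23) = 0.03992
DIC = [CO2*]/α₀ = 5.678×10^-5 / 0.03992 = 1.422 mmol/L
CA = (α₁ + 2α₂)·DIC = (0.9577 + 2×0.002351) × 1.422 = 1.37 mmol/L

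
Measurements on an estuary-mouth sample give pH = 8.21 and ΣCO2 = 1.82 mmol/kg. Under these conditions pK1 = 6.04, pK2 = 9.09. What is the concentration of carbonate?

α₂ = 1 / (1 + [H⁺]/K2 + [H⁺]²/(K1K2)) = 1 / (1 + 10^+0.88 + 10^-1.29)
   = 1 / (1 + 7.5858 + 0.051286) = 1/8.6371 = 0.1158
[CO3²⁻] = α₂ × DIC = 0.1158 × 1.82 = 0.211 mmol/kg

[CO3²⁻] = 0.211 mmol/kg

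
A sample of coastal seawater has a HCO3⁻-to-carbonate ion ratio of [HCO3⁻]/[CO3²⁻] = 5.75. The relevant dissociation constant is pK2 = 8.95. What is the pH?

From K2 = [H⁺][CO3²⁻]/[HCO3⁻]:  pH = pK2 − log₁₀([HCO3⁻]/[CO3²⁻])
log₁₀(5.75) = +0.760
pH = 8.95 − (+0.760) = 8.19

pH = 8.19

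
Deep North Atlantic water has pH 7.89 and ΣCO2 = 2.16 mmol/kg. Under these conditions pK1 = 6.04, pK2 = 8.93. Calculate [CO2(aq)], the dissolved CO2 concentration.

[CO2*] = 0.0276 mmol/kg

α₀ = 1 / (1 + K1/[H⁺] + K1K2/[H⁺]²) = 1 / (1 + 10^+1.85 + 10^+0.81)
   = 1 / (1 + 70.795 + 6.4565) = 1/78.251 = 0.01278
[CO2*] = α₀ × DIC = 0.01278 × 2.16 = 0.0276 mmol/kg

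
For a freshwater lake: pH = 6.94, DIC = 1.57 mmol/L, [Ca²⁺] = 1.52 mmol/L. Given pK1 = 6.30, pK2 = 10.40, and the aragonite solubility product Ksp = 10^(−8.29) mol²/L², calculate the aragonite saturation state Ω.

α₂ = 1 / (1 + [H⁺]/K2 + [H⁺]²/(K1K2)) = 1 / (1 + 10^+3.46 + 10^+2.82)
   = 1 / (1 + 2884.0 + 660.69) = 1/3545.7 = 0.0002820
[CO3²⁻] = α₂ × DIC = 0.0002820 × 1.57 = 0.0004428 mmol/L = 0.4428 μmol/L
Ksp = 10^(−8.29) = 5.129×10^-9
Ω = [Ca²⁺][CO3²⁻]/Ksp = (1.52×10^-3)(4.428×10^-7) / 5.129×10^-9 = 0.131

Ω = 0.131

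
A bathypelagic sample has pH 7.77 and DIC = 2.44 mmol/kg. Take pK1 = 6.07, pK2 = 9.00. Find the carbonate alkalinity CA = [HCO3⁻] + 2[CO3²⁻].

CA = [HCO3⁻] + 2[CO3²⁻] = (α₁ + 2α₂)·DIC
At pH 7.77: [H⁺]/K1 = 10^-1.70 = 0.019953, K2/[H⁺] = 10^-1.23 = 0.058884
α₁ = 1/(1 + 0.019953 + 0.058884) = 1/1.0788 = 0.9269; α₂ = α₁·K2/[H⁺] = 0.05458
α₁ + 2α₂ = 1.0361
CA = 1.0361 × 2.44 = 2.53 mmol/kg

CA = 2.53 mmol/kg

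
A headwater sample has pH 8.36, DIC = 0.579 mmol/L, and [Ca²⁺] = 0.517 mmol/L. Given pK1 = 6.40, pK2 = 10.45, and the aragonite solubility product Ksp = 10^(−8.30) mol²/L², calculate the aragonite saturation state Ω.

α₂ = 1 / (1 + [H⁺]/K2 + [H⁺]²/(K1K2)) = 1 / (1 + 10^+2.09 + 10^+0.13)
   = 1 / (1 + 123.03 + 1.3490) = 1/125.38 = 0.007976
[CO3²⁻] = α₂ × DIC = 0.007976 × 0.579 = 0.004618 mmol/L = 4.618 μmol/L
Ksp = 10^(−8.30) = 5.012×10^-9
Ω = [Ca²⁺][CO3²⁻]/Ksp = (0.517×10^-3)(4.618×10^-6) / 5.012×10^-9 = 0.476

Ω = 0.476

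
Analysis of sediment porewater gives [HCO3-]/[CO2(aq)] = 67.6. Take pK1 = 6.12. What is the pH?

pH = 7.95

From K1 = [H⁺][HCO3-]/[CO2(aq)]:  pH = pK1 + log₁₀([HCO3-]/[CO2(aq)])
log₁₀(67.6) = +1.830
pH = 6.12 + (+1.830) = 7.95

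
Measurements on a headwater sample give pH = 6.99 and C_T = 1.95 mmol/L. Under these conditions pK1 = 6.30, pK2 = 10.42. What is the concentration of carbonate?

α₂ = 1 / (1 + [H⁺]/K2 + [H⁺]²/(K1K2)) = 1 / (1 + 10^+3.43 + 10^+2.74)
   = 1 / (1 + 2691.5 + 549.54) = 1/3242.1 = 0.0003084
[CO3²⁻] = α₂ × DIC = 0.0003084 × 1.95 = 0.000601 mmol/L = 0.601 μmol/L

[CO3²⁻] = 0.601 μmol/L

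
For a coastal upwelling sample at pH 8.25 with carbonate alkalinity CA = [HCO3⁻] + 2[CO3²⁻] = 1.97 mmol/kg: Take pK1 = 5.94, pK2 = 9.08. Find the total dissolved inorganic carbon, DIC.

DIC = 1.75 mmol/kg

CA = [HCO3⁻] + 2[CO3²⁻] = (α₁ + 2α₂)·DIC
At pH 8.25: [H⁺]/K1 = 10^-2.31 = 0.0048978, K2/[H⁺] = 10^-0.83 = 0.14791
α₁ = 1/(1 + 0.0048978 + 0.14791) = 1/1.1528 = 0.8674; α₂ = α₁·K2/[H⁺] = 0.1283
α₁ + 2α₂ = 1.1241
DIC = CA / (α₁ + 2α₂) = 1.97 / 1.1241 = 1.75 mmol/kg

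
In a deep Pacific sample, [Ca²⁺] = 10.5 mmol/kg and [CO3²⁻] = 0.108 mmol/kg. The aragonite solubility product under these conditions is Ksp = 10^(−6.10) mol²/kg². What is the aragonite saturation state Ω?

Ksp = 10^(−6.10) = 7.943×10^-7
Ω = [Ca²⁺][CO3²⁻]/Ksp = (10.5×10^-3)(0.108×10^-3) / 7.943×10^-7 = 1.43

Ω = 1.43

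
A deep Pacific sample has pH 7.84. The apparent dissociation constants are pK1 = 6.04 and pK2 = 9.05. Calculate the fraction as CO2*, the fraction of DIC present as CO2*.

α₀ = 1 / (1 + K1/[H⁺] + K1K2/[H⁺]²) = 1 / (1 + 10^+1.80 + 10^+0.59)
   = 1 / (1 + 63.096 + 3.8905) = 1/67.986 = 0.01471

α₀ = 0.0147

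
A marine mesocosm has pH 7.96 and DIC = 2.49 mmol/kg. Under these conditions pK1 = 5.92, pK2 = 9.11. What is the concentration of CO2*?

α₀ = 1 / (1 + K1/[H⁺] + K1K2/[H⁺]²) = 1 / (1 + 10^+2.04 + 10^+0.89)
   = 1 / (1 + 109.65 + 7.7625) = 1/118.41 = 0.008445
[CO2*] = α₀ × DIC = 0.008445 × 2.49 = 0.0210 mmol/kg

[CO2*] = 0.0210 mmol/kg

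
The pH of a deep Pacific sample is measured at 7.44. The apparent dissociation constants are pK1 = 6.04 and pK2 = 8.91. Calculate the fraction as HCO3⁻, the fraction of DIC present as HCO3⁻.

α₁ = 0.931

α₁ = 1 / (1 + [H⁺]/K1 + K2/[H⁺]) = 1 / (1 + 10^-1.40 + 10^-1.47)
   = 1 / (1 + 0.039811 + 0.033884) = 1/1.0737 = 0.9314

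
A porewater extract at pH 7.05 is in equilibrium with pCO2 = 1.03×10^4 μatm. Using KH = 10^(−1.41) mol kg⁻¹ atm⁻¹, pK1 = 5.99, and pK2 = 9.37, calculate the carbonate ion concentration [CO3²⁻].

[CO3²⁻] = 0.0220 mmol/kg

[CO2*] = KH · pCO2 = 10^(−1.41) × 1.03×10^4×10^-6 = 4.007×10^-4 mol/kg
α₀ = 1/(1 + K1/[H⁺] + K1K2/[H⁺]²) = 1/(1 + 10^+1.06 + 10^-1.26) = 0.07977
DIC = [CO2*]/α₀ = 4.007×10^-4 / 0.07977 = 5.024 mmol/kg
[CO3²⁻] = α₂·DIC; α₂ = 0.004384, so [CO3²⁻] = 0.004384 × 5.024 = 0.0220 mmol/kg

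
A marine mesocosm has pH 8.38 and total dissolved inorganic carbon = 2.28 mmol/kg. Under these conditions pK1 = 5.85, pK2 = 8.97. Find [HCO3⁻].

α₁ = 1 / (1 + [H⁺]/K1 + K2/[H⁺]) = 1 / (1 + 10^-2.53 + 10^-0.59)
   = 1 / (1 + 0.0029512 + 0.25704) = 1/1.2600 = 0.7937
[HCO3⁻] = α₁ × DIC = 0.7937 × 2.28 = 1.81 mmol/kg

[HCO3⁻] = 1.81 mmol/kg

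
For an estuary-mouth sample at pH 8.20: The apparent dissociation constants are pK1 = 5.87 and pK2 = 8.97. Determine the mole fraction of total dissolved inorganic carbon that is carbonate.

α₂ = 1 / (1 + [H⁺]/K2 + [H⁺]²/(K1K2)) = 1 / (1 + 10^+0.77 + 10^-1.56)
   = 1 / (1 + 5.8884 + 0.027542) = 1/6.9160 = 0.1446

α₂ = 0.145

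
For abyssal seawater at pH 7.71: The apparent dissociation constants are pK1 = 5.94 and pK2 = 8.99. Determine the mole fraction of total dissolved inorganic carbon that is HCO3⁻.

α₁ = 0.935

α₁ = 1 / (1 + [H⁺]/K1 + K2/[H⁺]) = 1 / (1 + 10^-1.77 + 10^-1.28)
   = 1 / (1 + 0.016982 + 0.052481) = 1/1.0695 = 0.9350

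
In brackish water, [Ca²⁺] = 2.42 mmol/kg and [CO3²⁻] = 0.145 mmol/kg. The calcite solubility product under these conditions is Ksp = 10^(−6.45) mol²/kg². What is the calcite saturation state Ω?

Ω = 0.989

Ksp = 10^(−6.45) = 3.548×10^-7
Ω = [Ca²⁺][CO3²⁻]/Ksp = (2.42×10^-3)(0.145×10^-3) / 3.548×10^-7 = 0.989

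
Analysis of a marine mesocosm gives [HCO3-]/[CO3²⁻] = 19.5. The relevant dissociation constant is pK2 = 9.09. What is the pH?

From K2 = [H⁺][CO3²⁻]/[HCO3-]:  pH = pK2 − log₁₀([HCO3-]/[CO3²⁻])
log₁₀(19.5) = +1.290
pH = 9.09 − (+1.290) = 7.80

pH = 7.80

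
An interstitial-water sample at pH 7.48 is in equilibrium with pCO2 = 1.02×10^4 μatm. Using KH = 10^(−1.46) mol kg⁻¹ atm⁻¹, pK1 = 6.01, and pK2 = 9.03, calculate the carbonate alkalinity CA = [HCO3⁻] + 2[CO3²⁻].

CA = 11.0 mmol/kg

[CO2*] = KH · pCO2 = 10^(−1.46) × 1.02×10^4×10^-6 = 3.537×10^-4 mol/kg
α₀ = 1/(1 + K1/[H⁺] + K1K2/[H⁺]²) = 1/(1 + 10^+1.47 + 10^-0.08) = 0.03190
DIC = [CO2*]/α₀ = 3.537×10^-4 / 0.03190 = 11.09 mmol/kg
CA = (α₁ + 2α₂)·DIC = (0.9416 + 2×0.02654) × 11.09 = 11.0 mmol/kg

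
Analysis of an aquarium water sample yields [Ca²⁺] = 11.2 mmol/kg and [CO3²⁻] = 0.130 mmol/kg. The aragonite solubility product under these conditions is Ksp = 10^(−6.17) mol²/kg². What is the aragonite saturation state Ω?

Ksp = 10^(−6.17) = 6.761×10^-7
Ω = [Ca²⁺][CO3²⁻]/Ksp = (11.2×10^-3)(0.130×10^-3) / 6.761×10^-7 = 2.15

Ω = 2.15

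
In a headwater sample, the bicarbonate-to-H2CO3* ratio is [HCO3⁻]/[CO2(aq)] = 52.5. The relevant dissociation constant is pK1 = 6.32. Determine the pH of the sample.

pH = 8.04

From K1 = [H⁺][HCO3⁻]/[CO2(aq)]:  pH = pK1 + log₁₀([HCO3⁻]/[CO2(aq)])
log₁₀(52.5) = +1.720
pH = 6.32 + (+1.720) = 8.04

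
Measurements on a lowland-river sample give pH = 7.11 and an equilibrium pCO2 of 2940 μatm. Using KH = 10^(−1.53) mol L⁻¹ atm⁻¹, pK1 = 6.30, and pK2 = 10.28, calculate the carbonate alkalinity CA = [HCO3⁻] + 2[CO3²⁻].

[CO2*] = KH · pCO2 = 10^(−1.53) × 2940×10^-6 = 8.677×10^-5 mol/L
α₀ = 1/(1 + K1/[H⁺] + K1K2/[H⁺]²) = 1/(1 + 10^+0.81 + 10^-2.36) = 0.1340
DIC = [CO2*]/α₀ = 8.677×10^-5 / 0.1340 = 0.6473 mmol/L
CA = (α₁ + 2α₂)·DIC = (0.8654 + 2×0.0005851) × 0.6473 = 0.561 mmol/L

CA = 0.561 mmol/L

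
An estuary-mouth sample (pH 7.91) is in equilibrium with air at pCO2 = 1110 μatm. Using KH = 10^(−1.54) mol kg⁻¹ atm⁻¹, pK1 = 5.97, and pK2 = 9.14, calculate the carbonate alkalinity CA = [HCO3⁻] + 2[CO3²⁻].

CA = 3.12 mmol/kg

[CO2*] = KH · pCO2 = 10^(−1.54) × 1110×10^-6 = 3.201×10^-5 mol/kg
α₀ = 1/(1 + K1/[H⁺] + K1K2/[H⁺]²) = 1/(1 + 10^+1.94 + 10^+0.71) = 0.01073
DIC = [CO2*]/α₀ = 3.201×10^-5 / 0.01073 = 2.984 mmol/kg
CA = (α₁ + 2α₂)·DIC = (0.9343 + 2×0.05501) × 2.984 = 3.12 mmol/kg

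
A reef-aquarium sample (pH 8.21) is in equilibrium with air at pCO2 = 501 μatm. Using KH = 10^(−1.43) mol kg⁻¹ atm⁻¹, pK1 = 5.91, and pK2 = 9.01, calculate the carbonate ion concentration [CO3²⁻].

[CO3²⁻] = 0.589 mmol/kg

[CO2*] = KH · pCO2 = 10^(−1.43) × 501×10^-6 = 1.861×10^-5 mol/kg
α₀ = 1/(1 + K1/[H⁺] + K1K2/[H⁺]²) = 1/(1 + 10^+2.30 + 10^+1.50) = 0.004308
DIC = [CO2*]/α₀ = 1.861×10^-5 / 0.004308 = 4.321 mmol/kg
[CO3²⁻] = α₂·DIC; α₂ = 0.1362, so [CO3²⁻] = 0.1362 × 4.321 = 0.589 mmol/kg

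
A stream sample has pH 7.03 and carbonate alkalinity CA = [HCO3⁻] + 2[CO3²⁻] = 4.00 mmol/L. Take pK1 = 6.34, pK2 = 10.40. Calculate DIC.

CA = [HCO3⁻] + 2[CO3²⁻] = (α₁ + 2α₂)·DIC
At pH 7.03: [H⁺]/K1 = 10^-0.69 = 0.20417, K2/[H⁺] = 10^-3.37 = 0.00042658
α₁ = 1/(1 + 0.20417 + 0.00042658) = 1/1.2046 = 0.8302; α₂ = α₁·K2/[H⁺] = 0.0003541
α₁ + 2α₂ = 0.8309
DIC = CA / (α₁ + 2α₂) = 4.00 / 0.8309 = 4.81 mmol/L

DIC = 4.81 mmol/L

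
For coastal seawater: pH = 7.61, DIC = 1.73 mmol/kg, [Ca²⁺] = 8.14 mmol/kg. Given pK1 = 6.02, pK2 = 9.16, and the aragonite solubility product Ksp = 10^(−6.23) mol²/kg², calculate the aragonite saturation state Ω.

Ω = 0.640

α₂ = 1 / (1 + [H⁺]/K2 + [H⁺]²/(K1K2)) = 1 / (1 + 10^+1.55 + 10^-0.04)
   = 1 / (1 + 35.481 + 0.91201) = 1/37.393 = 0.02674
[CO3²⁻] = α₂ × DIC = 0.02674 × 1.73 = 0.04626 mmol/kg
Ksp = 10^(−6.23) = 5.888×10^-7
Ω = [Ca²⁺][CO3²⁻]/Ksp = (8.14×10^-3)(4.626×10^-5) / 5.888×10^-7 = 0.640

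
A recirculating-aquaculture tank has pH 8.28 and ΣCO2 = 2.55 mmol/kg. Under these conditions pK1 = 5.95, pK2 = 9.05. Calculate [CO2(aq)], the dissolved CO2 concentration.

α₀ = 1 / (1 + K1/[H⁺] + K1K2/[H⁺]²) = 1 / (1 + 10^+2.33 + 10^+1.56)
   = 1 / (1 + 213.80 + 36.308) = 1/251.10 = 0.003982
[CO2*] = α₀ × DIC = 0.003982 × 2.55 = 0.0102 mmol/kg = 10.2 μmol/kg

[CO2*] = 10.2 μmol/kg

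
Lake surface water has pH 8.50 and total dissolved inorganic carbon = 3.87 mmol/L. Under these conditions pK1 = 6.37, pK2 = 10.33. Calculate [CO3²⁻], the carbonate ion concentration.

[CO3²⁻] = 0.0560 mmol/L

α₂ = 1 / (1 + [H⁺]/K2 + [H⁺]²/(K1K2)) = 1 / (1 + 10^+1.83 + 10^-0.30)
   = 1 / (1 + 67.608 + 0.50119) = 1/69.109 = 0.01447
[CO3²⁻] = α₂ × DIC = 0.01447 × 3.87 = 0.0560 mmol/L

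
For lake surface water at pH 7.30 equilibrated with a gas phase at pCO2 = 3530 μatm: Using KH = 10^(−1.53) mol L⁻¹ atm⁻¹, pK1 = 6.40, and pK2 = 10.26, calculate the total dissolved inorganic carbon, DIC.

DIC = 0.933 mmol/L

[CO2*] = KH · pCO2 = 10^(−1.53) × 3530×10^-6 = 1.042×10^-4 mol/L
α₀ = 1/(1 + K1/[H⁺] + K1K2/[H⁺]²) = 1/(1 + 10^+0.90 + 10^-2.06) = 0.1117
DIC = [CO2*]/α₀ = 1.042×10^-4 / 0.1117 = 0.933 mmol/L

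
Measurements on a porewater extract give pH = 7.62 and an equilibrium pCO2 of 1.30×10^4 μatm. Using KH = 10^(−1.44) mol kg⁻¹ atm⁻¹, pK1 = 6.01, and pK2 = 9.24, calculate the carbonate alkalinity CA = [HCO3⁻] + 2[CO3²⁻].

CA = 20.2 mmol/kg

[CO2*] = KH · pCO2 = 10^(−1.44) × 1.30×10^4×10^-6 = 4.720×10^-4 mol/kg
α₀ = 1/(1 + K1/[H⁺] + K1K2/[H⁺]²) = 1/(1 + 10^+1.61 + 10^-0.01) = 0.02341
DIC = [CO2*]/α₀ = 4.720×10^-4 / 0.02341 = 20.16 mmol/kg
CA = (α₁ + 2α₂)·DIC = (0.9537 + 2×0.02288) × 20.16 = 20.2 mmol/kg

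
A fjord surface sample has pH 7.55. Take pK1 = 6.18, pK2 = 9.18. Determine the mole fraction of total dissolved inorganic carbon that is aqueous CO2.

α₀ = 1 / (1 + K1/[H⁺] + K1K2/[H⁺]²) = 1 / (1 + 10^+1.37 + 10^-0.26)
   = 1 / (1 + 23.442 + 0.54954) = 1/24.992 = 0.04001

α₀ = 0.0400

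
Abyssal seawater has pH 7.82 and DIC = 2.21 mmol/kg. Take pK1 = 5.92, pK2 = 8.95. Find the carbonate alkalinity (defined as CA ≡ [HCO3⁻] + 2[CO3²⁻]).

CA = [HCO3⁻] + 2[CO3²⁻] = (α₁ + 2α₂)·DIC
At pH 7.82: [H⁺]/K1 = 10^-1.90 = 0.012589, K2/[H⁺] = 10^-1.13 = 0.074131
α₁ = 1/(1 + 0.012589 + 0.074131) = 1/1.0867 = 0.9202; α₂ = α₁·K2/[H⁺] = 0.06822
α₁ + 2α₂ = 1.0566
CA = 1.0566 × 2.21 = 2.34 mmol/kg

CA = 2.34 mmol/kg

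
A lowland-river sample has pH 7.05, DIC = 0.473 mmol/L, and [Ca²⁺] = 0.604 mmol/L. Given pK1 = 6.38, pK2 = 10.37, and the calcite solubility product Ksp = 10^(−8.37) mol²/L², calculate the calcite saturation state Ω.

α₂ = 1 / (1 + [H⁺]/K2 + [H⁺]²/(K1K2)) = 1 / (1 + 10^+3.32 + 10^+2.65)
   = 1 / (1 + 2089.3 + 446.68) = 1/2537.0 = 0.0003942
[CO3²⁻] = α₂ × DIC = 0.0003942 × 0.473 = 0.0001864 mmol/L = 0.1864 μmol/L
Ksp = 10^(−8.37) = 4.266×10^-9
Ω = [Ca²⁺][CO3²⁻]/Ksp = (0.604×10^-3)(1.864×10^-7) / 4.266×10^-9 = 0.0264

Ω = 0.0264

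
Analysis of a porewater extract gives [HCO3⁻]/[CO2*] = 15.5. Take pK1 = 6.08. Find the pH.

From K1 = [H⁺][HCO3⁻]/[CO2*]:  pH = pK1 + log₁₀([HCO3⁻]/[CO2*])
log₁₀(15.5) = +1.190
pH = 6.08 + (+1.190) = 7.27

pH = 7.27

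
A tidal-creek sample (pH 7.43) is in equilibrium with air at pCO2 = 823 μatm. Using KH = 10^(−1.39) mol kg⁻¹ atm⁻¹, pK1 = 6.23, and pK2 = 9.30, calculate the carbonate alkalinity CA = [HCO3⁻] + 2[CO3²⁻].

[CO2*] = KH · pCO2 = 10^(−1.39) × 823×10^-6 = 3.353×10^-5 mol/kg
α₀ = 1/(1 + K1/[H⁺] + K1K2/[H⁺]²) = 1/(1 + 10^+1.20 + 10^-0.67) = 0.05861
DIC = [CO2*]/α₀ = 3.353×10^-5 / 0.05861 = 0.5721 mmol/kg
CA = (α₁ + 2α₂)·DIC = (0.9289 + 2×0.01253) × 0.5721 = 0.546 mmol/kg

CA = 0.546 mmol/kg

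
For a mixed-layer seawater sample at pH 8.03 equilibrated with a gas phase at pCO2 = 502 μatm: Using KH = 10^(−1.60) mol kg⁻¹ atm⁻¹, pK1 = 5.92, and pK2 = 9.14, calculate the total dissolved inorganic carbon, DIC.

DIC = 1.76 mmol/kg

[CO2*] = KH · pCO2 = 10^(−1.60) × 502×10^-6 = 1.261×10^-5 mol/kg
α₀ = 1/(1 + K1/[H⁺] + K1K2/[H⁺]²) = 1/(1 + 10^+2.11 + 10^+1.00) = 0.007152
DIC = [CO2*]/α₀ = 1.261×10^-5 / 0.007152 = 1.76 mmol/kg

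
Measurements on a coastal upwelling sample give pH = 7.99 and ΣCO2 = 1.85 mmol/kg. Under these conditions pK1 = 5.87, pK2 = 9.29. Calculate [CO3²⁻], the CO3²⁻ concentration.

α₂ = 1 / (1 + [H⁺]/K2 + [H⁺]²/(K1K2)) = 1 / (1 + 10^+1.30 + 10^-0.82)
   = 1 / (1 + 19.953 + 0.15136) = 1/21.104 = 0.04738
[CO3²⁻] = α₂ × DIC = 0.04738 × 1.85 = 0.0877 mmol/kg

[CO3²⁻] = 0.0877 mmol/kg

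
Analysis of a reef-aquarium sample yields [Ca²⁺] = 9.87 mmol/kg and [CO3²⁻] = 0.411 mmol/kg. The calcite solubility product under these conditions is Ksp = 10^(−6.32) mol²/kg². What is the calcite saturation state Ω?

Ksp = 10^(−6.32) = 4.786×10^-7
Ω = [Ca²⁺][CO3²⁻]/Ksp = (9.87×10^-3)(0.411×10^-3) / 4.786×10^-7 = 8.48

Ω = 8.48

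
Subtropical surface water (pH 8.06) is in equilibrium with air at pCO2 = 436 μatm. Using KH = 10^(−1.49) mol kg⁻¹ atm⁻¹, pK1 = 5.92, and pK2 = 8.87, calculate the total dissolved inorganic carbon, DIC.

[CO2*] = KH · pCO2 = 10^(−1.49) × 436×10^-6 = 1.411×10^-5 mol/kg
α₀ = 1/(1 + K1/[H⁺] + K1K2/[H⁺]²) = 1/(1 + 10^+2.14 + 10^+1.33) = 0.006234
DIC = [CO2*]/α₀ = 1.411×10^-5 / 0.006234 = 2.26 mmol/kg

DIC = 2.26 mmol/kg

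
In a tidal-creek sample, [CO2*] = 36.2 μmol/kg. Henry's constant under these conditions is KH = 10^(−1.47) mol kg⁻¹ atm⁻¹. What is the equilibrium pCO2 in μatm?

KH = 10^(−1.47) = 3.388×10^-2 mol kg⁻¹ atm⁻¹
pCO2 = [CO2*]/KH = 36.2×10^-6 / 3.388×10^-2 = 1.07×10^-3 atm = 1070 μatm

pCO2 = 1070 μatm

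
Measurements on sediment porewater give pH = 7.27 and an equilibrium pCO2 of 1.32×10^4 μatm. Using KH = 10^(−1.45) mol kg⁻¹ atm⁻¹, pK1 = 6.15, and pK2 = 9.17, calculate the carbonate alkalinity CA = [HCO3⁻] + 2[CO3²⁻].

[CO2*] = KH · pCO2 = 10^(−1.45) × 1.32×10^4×10^-6 = 4.684×10^-4 mol/kg
α₀ = 1/(1 + K1/[H⁺] + K1K2/[H⁺]²) = 1/(1 + 10^+1.12 + 10^-0.78) = 0.06969
DIC = [CO2*]/α₀ = 4.684×10^-4 / 0.06969 = 6.720 mmol/kg
CA = (α₁ + 2α₂)·DIC = (0.9187 + 2×0.01157) × 6.720 = 6.33 mmol/kg

CA = 6.33 mmol/kg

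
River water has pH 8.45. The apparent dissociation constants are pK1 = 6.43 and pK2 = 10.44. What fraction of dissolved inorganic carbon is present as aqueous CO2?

α₀ = 1 / (1 + K1/[H⁺] + K1K2/[H⁺]²) = 1 / (1 + 10^+2.02 + 10^+0.03)
   = 1 / (1 + 104.71 + 1.0715) = 1/106.78 = 0.009365

α₀ = 0.00936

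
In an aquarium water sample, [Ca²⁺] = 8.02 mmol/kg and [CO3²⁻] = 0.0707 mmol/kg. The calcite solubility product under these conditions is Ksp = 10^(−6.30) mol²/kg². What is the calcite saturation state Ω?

Ω = 1.13

Ksp = 10^(−6.30) = 5.012×10^-7
Ω = [Ca²⁺][CO3²⁻]/Ksp = (8.02×10^-3)(0.0707×10^-3) / 5.012×10^-7 = 1.13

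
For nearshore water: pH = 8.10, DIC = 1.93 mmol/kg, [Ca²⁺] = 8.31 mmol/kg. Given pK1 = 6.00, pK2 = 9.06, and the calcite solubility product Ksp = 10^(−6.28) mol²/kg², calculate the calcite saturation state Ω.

Ω = 3.00

α₂ = 1 / (1 + [H⁺]/K2 + [H⁺]²/(K1K2)) = 1 / (1 + 10^+0.96 + 10^-1.14)
   = 1 / (1 + 9.1201 + 0.072444) = 1/10.193 = 0.09811
[CO3²⁻] = α₂ × DIC = 0.09811 × 1.93 = 0.1894 mmol/kg
Ksp = 10^(−6.28) = 5.248×10^-7
Ω = [Ca²⁺][CO3²⁻]/Ksp = (8.31×10^-3)(1.894×10^-4) / 5.248×10^-7 = 3.00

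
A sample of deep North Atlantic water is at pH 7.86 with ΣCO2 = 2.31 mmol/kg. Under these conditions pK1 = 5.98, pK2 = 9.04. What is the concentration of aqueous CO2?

α₀ = 1 / (1 + K1/[H⁺] + K1K2/[H⁺]²) = 1 / (1 + 10^+1.88 + 10^+0.70)
   = 1 / (1 + 75.858 + 5.0119) = 1/81.870 = 0.01221
[CO2*] = α₀ × DIC = 0.01221 × 2.31 = 0.0282 mmol/kg

[CO2*] = 0.0282 mmol/kg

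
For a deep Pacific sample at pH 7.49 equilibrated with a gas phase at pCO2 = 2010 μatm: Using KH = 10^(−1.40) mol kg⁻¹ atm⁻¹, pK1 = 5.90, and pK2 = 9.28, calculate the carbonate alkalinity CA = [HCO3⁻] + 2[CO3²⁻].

CA = 3.21 mmol/kg

[CO2*] = KH · pCO2 = 10^(−1.40) × 2010×10^-6 = 8.002×10^-5 mol/kg
α₀ = 1/(1 + K1/[H⁺] + K1K2/[H⁺]²) = 1/(1 + 10^+1.59 + 10^-0.20) = 0.02467
DIC = [CO2*]/α₀ = 8.002×10^-5 / 0.02467 = 3.244 mmol/kg
CA = (α₁ + 2α₂)·DIC = (0.9598 + 2×0.01557) × 3.244 = 3.21 mmol/kg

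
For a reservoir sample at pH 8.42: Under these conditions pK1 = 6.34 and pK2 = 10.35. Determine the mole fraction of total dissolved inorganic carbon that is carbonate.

α₂ = 1 / (1 + [H⁺]/K2 + [H⁺]²/(K1K2)) = 1 / (1 + 10^+1.93 + 10^-0.15)
   = 1 / (1 + 85.114 + 0.70795) = 1/86.822 = 0.01152

α₂ = 0.0115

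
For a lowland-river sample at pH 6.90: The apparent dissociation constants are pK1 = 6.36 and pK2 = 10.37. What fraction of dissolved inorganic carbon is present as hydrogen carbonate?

α₁ = 1 / (1 + [H⁺]/K1 + K2/[H⁺]) = 1 / (1 + 10^-0.54 + 10^-3.47)
   = 1 / (1 + 0.28840 + 0.00033884) = 1/1.2887 = 0.7760

α₁ = 0.776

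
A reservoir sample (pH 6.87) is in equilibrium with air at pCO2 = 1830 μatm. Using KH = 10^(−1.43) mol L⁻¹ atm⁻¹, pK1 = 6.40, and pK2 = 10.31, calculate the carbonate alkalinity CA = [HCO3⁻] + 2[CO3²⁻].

[CO2*] = KH · pCO2 = 10^(−1.43) × 1830×10^-6 = 6.799×10^-5 mol/L
α₀ = 1/(1 + K1/[H⁺] + K1K2/[H⁺]²) = 1/(1 + 10^+0.47 + 10^-2.97) = 0.2530
DIC = [CO2*]/α₀ = 6.799×10^-5 / 0.2530 = 0.2687 mmol/L
CA = (α₁ + 2α₂)·DIC = (0.7467 + 2×0.0002711) × 0.2687 = 0.201 mmol/L

CA = 0.201 mmol/L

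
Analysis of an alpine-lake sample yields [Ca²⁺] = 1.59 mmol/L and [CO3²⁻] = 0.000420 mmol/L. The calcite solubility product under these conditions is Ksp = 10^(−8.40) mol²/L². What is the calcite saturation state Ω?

Ω = 0.168

Ksp = 10^(−8.40) = 3.981×10^-9
Ω = [Ca²⁺][CO3²⁻]/Ksp = (1.59×10^-3)(0.000420×10^-3) / 3.981×10^-9 = 0.168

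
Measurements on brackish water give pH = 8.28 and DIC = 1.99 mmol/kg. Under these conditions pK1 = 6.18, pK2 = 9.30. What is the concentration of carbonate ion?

[CO3²⁻] = 0.172 mmol/kg

α₂ = 1 / (1 + [H⁺]/K2 + [H⁺]²/(K1K2)) = 1 / (1 + 10^+1.02 + 10^-1.08)
   = 1 / (1 + 10.471 + 0.083176) = 1/11.554 = 0.08655
[CO3²⁻] = α₂ × DIC = 0.08655 × 1.99 = 0.172 mmol/kg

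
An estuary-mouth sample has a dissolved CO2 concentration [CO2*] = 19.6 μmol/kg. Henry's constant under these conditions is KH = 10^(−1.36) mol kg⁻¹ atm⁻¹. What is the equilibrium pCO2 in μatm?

pCO2 = 449 μatm

KH = 10^(−1.36) = 4.365×10^-2 mol kg⁻¹ atm⁻¹
pCO2 = [CO2*]/KH = 19.6×10^-6 / 4.365×10^-2 = 4.49×10^-4 atm = 449 μatm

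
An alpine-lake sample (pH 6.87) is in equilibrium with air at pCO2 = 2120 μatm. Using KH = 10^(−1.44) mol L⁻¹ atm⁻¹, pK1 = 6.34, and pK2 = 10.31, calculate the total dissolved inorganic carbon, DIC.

[CO2*] = KH · pCO2 = 10^(−1.44) × 2120×10^-6 = 7.697×10^-5 mol/L
α₀ = 1/(1 + K1/[H⁺] + K1K2/[H⁺]²) = 1/(1 + 10^+0.53 + 10^-2.91) = 0.2278
DIC = [CO2*]/α₀ = 7.697×10^-5 / 0.2278 = 0.338 mmol/L

DIC = 0.338 mmol/L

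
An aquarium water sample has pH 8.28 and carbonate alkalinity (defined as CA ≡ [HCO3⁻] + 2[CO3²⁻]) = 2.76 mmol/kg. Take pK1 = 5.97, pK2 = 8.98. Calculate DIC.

DIC = 2.38 mmol/kg

CA = [HCO3⁻] + 2[CO3²⁻] = (α₁ + 2α₂)·DIC
At pH 8.28: [H⁺]/K1 = 10^-2.31 = 0.0048978, K2/[H⁺] = 10^-0.70 = 0.19953
α₁ = 1/(1 + 0.0048978 + 0.19953) = 1/1.2044 = 0.8303; α₂ = α₁·K2/[H⁺] = 0.1657
α₁ + 2α₂ = 1.1616
DIC = CA / (α₁ + 2α₂) = 2.76 / 1.1616 = 2.38 mmol/kg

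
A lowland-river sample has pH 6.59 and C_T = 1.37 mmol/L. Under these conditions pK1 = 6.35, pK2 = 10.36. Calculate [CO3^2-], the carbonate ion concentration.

α₂ = 1 / (1 + [H⁺]/K2 + [H⁺]²/(K1K2)) = 1 / (1 + 10^+3.77 + 10^+3.53)
   = 1 / (1 + 5888.4 + 3388.4) = 1/9277.9 = 0.0001078
[CO3²⁻] = α₂ × DIC = 0.0001078 × 1.37 = 0.000148 mmol/L = 0.148 μmol/L

[CO3²⁻] = 0.148 μmol/L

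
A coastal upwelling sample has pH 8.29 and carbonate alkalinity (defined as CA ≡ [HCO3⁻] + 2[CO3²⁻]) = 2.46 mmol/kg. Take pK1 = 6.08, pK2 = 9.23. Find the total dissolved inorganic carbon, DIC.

CA = [HCO3⁻] + 2[CO3²⁻] = (α₁ + 2α₂)·DIC
At pH 8.29: [H⁺]/K1 = 10^-2.21 = 0.0061660, K2/[H⁺] = 10^-0.94 = 0.11482
α₁ = 1/(1 + 0.0061660 + 0.11482) = 1/1.1210 = 0.8921; α₂ = α₁·K2/[H⁺] = 0.1024
α₁ + 2α₂ = 1.0969
DIC = CA / (α₁ + 2α₂) = 2.46 / 1.0969 = 2.24 mmol/kg

DIC = 2.24 mmol/kg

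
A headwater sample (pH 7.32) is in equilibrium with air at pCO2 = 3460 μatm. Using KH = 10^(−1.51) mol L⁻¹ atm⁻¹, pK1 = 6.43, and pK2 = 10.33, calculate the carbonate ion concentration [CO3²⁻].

[CO2*] = KH · pCO2 = 10^(−1.51) × 3460×10^-6 = 1.069×10^-4 mol/L
α₀ = 1/(1 + K1/[H⁺] + K1K2/[H⁺]²) = 1/(1 + 10^+0.89 + 10^-2.12) = 0.1140
DIC = [CO2*]/α₀ = 1.069×10^-4 / 0.1140 = 0.9377 mmol/L
[CO3²⁻] = α₂·DIC; α₂ = 0.0008650, so [CO3²⁻] = 0.0008650 × 0.9377 = 0.000811 mmol/L = 0.811 μmol/L

[CO3²⁻] = 0.811 μmol/L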